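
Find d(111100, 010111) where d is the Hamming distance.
XOR = 101011, count of 1s = 4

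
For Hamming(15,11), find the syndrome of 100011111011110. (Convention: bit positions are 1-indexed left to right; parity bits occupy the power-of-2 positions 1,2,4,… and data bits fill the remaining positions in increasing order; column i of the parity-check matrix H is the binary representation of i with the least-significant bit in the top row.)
Syndrome s = H · r^T (mod 2), r = 100011111011110:
  s[0] = (101010101010101)·(100011111011110) mod 2 = 1+0+0+0+1+0+1+0+1+0+1+0+1+0+0 mod 2 = 0
  s[1] = (011001100110011)·(100011111011110) mod 2 = 0+0+0+0+0+1+1+0+0+0+1+0+0+1+0 mod 2 = 0
  s[2] = (000111100001111)·(100011111011110) mod 2 = 0+0+0+0+1+1+1+0+0+0+0+1+1+1+0 mod 2 = 0
  s[3] = (000000011111111)·(100011111011110) mod 2 = 0+0+0+0+0+0+0+1+1+0+1+1+1+1+0 mod 2 = 0
Syndrome = 0000
s = 0: no error detected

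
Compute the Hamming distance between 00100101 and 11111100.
XOR = 11011001, count of 1s = 5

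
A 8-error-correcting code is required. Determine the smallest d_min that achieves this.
Correcting t errors requires d_min ≥ 2t + 1 = 2·8 + 1 = 17.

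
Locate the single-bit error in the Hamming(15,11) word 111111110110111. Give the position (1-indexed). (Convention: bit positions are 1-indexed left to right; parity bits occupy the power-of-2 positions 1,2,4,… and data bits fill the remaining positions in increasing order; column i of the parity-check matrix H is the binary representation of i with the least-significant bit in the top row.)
Syndrome s = H · r^T (mod 2), r = 111111110110111:
  s[0] = (101010101010101)·(111111110110111) mod 2 = 1+0+1+0+1+0+1+0+0+0+1+0+1+0+1 mod 2 = 1
  s[1] = (011001100110011)·(111111110110111) mod 2 = 0+1+1+0+0+1+1+0+0+1+1+0+0+1+1 mod 2 = 0
  s[2] = (000111100001111)·(111111110110111) mod 2 = 0+0+0+1+1+1+1+0+0+0+0+0+1+1+1 mod 2 = 1
  s[3] = (000000011111111)·(111111110110111) mod 2 = 0+0+0+0+0+0+0+1+0+1+1+0+1+1+1 mod 2 = 0
Syndrome = 1010
Column i of H is the binary representation of i, so the syndrome is the binary index of the flipped bit.
Read s = 1010 with s[0] as LSB: 1·2^0 + 0·2^1 + 1·2^2 + 0·2^3 = 5.
Error is at bit position 5.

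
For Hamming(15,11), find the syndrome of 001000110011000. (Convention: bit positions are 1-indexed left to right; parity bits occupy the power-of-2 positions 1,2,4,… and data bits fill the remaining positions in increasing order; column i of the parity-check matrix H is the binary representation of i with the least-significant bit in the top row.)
Syndrome s = H · r^T (mod 2), r = 001000110011000:
  s[0] = (101010101010101)·(001000110011000) mod 2 = 0+0+1+0+0+0+1+0+0+0+1+0+0+0+0 mod 2 = 1
  s[1] = (011001100110011)·(001000110011000) mod 2 = 0+0+1+0+0+0+1+0+0+0+1+0+0+0+0 mod 2 = 1
  s[2] = (000111100001111)·(001000110011000) mod 2 = 0+0+0+0+0+0+1+0+0+0+0+1+0+0+0 mod 2 = 0
  s[3] = (000000011111111)·(001000110011000) mod 2 = 0+0+0+0+0+0+0+1+0+0+1+1+0+0+0 mod 2 = 1
Syndrome = 1101
Non-zero syndrome: error at position 11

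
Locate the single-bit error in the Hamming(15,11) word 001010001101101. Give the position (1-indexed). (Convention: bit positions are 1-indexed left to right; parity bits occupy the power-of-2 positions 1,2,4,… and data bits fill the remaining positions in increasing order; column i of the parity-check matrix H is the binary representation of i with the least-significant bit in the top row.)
Syndrome s = H · r^T (mod 2), r = 001010001101101:
  s[0] = (101010101010101)·(001010001101101) mod 2 = 0+0+1+0+1+0+0+0+1+0+0+0+1+0+1 mod 2 = 1
  s[1] = (011001100110011)·(001010001101101) mod 2 = 0+0+1+0+0+0+0+0+0+1+0+0+0+0+1 mod 2 = 1
  s[2] = (000111100001111)·(001010001101101) mod 2 = 0+0+0+0+1+0+0+0+0+0+0+1+1+0+1 mod 2 = 0
  s[3] = (000000011111111)·(001010001101101) mod 2 = 0+0+0+0+0+0+0+0+1+1+0+1+1+0+1 mod 2 = 1
Syndrome = 1101
Column i of H is the binary representation of i, so the syndrome is the binary index of the flipped bit.
Read s = 1101 with s[0] as LSB: 1·2^0 + 1·2^1 + 0·2^2 + 1·2^3 = 11.
Error is at bit position 11.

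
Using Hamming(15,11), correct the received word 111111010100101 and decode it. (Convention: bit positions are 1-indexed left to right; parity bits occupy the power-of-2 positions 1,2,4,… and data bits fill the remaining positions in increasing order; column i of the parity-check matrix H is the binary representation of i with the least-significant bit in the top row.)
Syndrome s = H · r^T (mod 2), r = 111111010100101:
  s[0] = (101010101010101)·(111111010100101) mod 2 = 1+0+1+0+1+0+0+0+0+0+0+0+1+0+1 mod 2 = 1
  s[1] = (011001100110011)·(111111010100101) mod 2 = 0+1+1+0+0+1+0+0+0+1+0+0+0+0+1 mod 2 = 1
  s[2] = (000111100001111)·(111111010100101) mod 2 = 0+0+0+1+1+1+0+0+0+0+0+0+1+0+1 mod 2 = 1
  s[3] = (000000011111111)·(111111010100101) mod 2 = 0+0+0+0+0+0+0+1+0+1+0+0+1+0+1 mod 2 = 0
Syndrome = 1110
Column 7 of H equals this syndrome → error at bit 7 (1-indexed).
Flip bit 7: 111111010100101 → 111111110100101
Extract data bits at positions {3,5,6,7,9,10,11,12,13,14,15}: 11110100101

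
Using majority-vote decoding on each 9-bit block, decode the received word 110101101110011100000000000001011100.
Split into 9-bit blocks and majority-vote each:
  block 1 = 110101101: 6 ones, 3 zeros → 1
  block 2 = 110011100: 5 ones, 4 zeros → 1
  block 3 = 000000000: 0 ones, 9 zeros → 0
  block 4 = 001011100: 4 ones, 5 zeros → 0
Decoded = 1100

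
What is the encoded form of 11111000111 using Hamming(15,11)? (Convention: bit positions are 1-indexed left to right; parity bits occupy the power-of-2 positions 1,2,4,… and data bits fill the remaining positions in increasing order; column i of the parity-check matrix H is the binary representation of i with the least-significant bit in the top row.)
Codeword c = d · G (mod 2), d = 11111000111:
  c[0] = d·G[:,0] = (11111000111)·(11011010101) mod 2 = 1+1+0+1+1+0+0+0+1+0+1 mod 2 = 0
  c[1] = d·G[:,1] = (11111000111)·(10110110011) mod 2 = 1+0+1+1+0+0+0+0+0+1+1 mod 2 = 1
  c[2] = d·G[:,2] = (11111000111)·(10000000000) mod 2 = 1+0+0+0+0+0+0+0+0+0+0 mod 2 = 1
  c[3] = d·G[:,3] = (11111000111)·(01110001111) mod 2 = 0+1+1+1+0+0+0+0+1+1+1 mod 2 = 0
  c[4] = d·G[:,4] = (11111000111)·(01000000000) mod 2 = 0+1+0+0+0+0+0+0+0+0+0 mod 2 = 1
  c[5] = d·G[:,5] = (11111000111)·(00100000000) mod 2 = 0+0+1+0+0+0+0+0+0+0+0 mod 2 = 1
  c[6] = d·G[:,6] = (11111000111)·(00010000000) mod 2 = 0+0+0+1+0+0+0+0+0+0+0 mod 2 = 1
  c[7] = d·G[:,7] = (11111000111)·(00001111111) mod 2 = 0+0+0+0+1+0+0+0+1+1+1 mod 2 = 0
  c[8] = d·G[:,8] = (11111000111)·(00001000000) mod 2 = 0+0+0+0+1+0+0+0+0+0+0 mod 2 = 1
  c[9] = d·G[:,9] = (11111000111)·(00000100000) mod 2 = 0+0+0+0+0+0+0+0+0+0+0 mod 2 = 0
  c[10] = d·G[:,10] = (11111000111)·(00000010000) mod 2 = 0+0+0+0+0+0+0+0+0+0+0 mod 2 = 0
  c[11] = d·G[:,11] = (11111000111)·(00000001000) mod 2 = 0+0+0+0+0+0+0+0+0+0+0 mod 2 = 0
  c[12] = d·G[:,12] = (11111000111)·(00000000100) mod 2 = 0+0+0+0+0+0+0+0+1+0+0 mod 2 = 1
  c[13] = d·G[:,13] = (11111000111)·(00000000010) mod 2 = 0+0+0+0+0+0+0+0+0+1+0 mod 2 = 1
  c[14] = d·G[:,14] = (11111000111)·(00000000001) mod 2 = 0+0+0+0+0+0+0+0+0+0+1 mod 2 = 1
Codeword = 011011101000111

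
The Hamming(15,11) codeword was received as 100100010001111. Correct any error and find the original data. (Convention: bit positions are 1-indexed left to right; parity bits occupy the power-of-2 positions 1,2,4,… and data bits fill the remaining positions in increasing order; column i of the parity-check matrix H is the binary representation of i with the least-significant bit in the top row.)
Syndrome s = H · r^T (mod 2), r = 100100010001111:
  s[0] = (101010101010101)·(100100010001111) mod 2 = 1+0+0+0+0+0+0+0+0+0+0+0+1+0+1 mod 2 = 1
  s[1] = (011001100110011)·(100100010001111) mod 2 = 0+0+0+0+0+0+0+0+0+0+0+0+0+1+1 mod 2 = 0
  s[2] = (000111100001111)·(100100010001111) mod 2 = 0+0+0+1+0+0+0+0+0+0+0+1+1+1+1 mod 2 = 1
  s[3] = (000000011111111)·(100100010001111) mod 2 = 0+0+0+0+0+0+0+1+0+0+0+1+1+1+1 mod 2 = 1
Syndrome = 1011
Column 13 of H equals this syndrome → error at bit 13 (1-indexed).
Flip bit 13: 100100010001111 → 100100010001011
Extract data bits at positions {3,5,6,7,9,10,11,12,13,14,15}: 00000001011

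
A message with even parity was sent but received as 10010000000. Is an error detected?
Sum of received bits: 1+0+0+1+0+0+0+0+0+0+0 = 2; 2 mod 2 = 0. Result is 0 → no error detected.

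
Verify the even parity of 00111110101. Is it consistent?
Sum of all bits: 0+0+1+1+1+1+1+0+1+0+1 = 7; 7 mod 2 = 1. Result is 1 → parity error detected.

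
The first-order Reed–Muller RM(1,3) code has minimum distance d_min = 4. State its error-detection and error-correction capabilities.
Detection only: up to d_min − 1 = 3 errors.
Correction: up to ⌊(d_min − 1)/2⌋ = ⌊3/2⌋ = 1 errors.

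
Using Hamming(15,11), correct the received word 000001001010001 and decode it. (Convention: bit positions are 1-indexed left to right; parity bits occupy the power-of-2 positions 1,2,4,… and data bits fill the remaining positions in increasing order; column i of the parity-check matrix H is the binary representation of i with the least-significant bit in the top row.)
Syndrome s = H · r^T (mod 2), r = 000001001010001:
  s[0] = (101010101010101)·(000001001010001) mod 2 = 0+0+0+0+0+0+0+0+1+0+1+0+0+0+1 mod 2 = 1
  s[1] = (011001100110011)·(000001001010001) mod 2 = 0+0+0+0+0+1+0+0+0+0+1+0+0+0+1 mod 2 = 1
  s[2] = (000111100001111)·(000001001010001) mod 2 = 0+0+0+0+0+1+0+0+0+0+0+0+0+0+1 mod 2 = 0
  s[3] = (000000011111111)·(000001001010001) mod 2 = 0+0+0+0+0+0+0+0+1+0+1+0+0+0+1 mod 2 = 1
Syndrome = 1101
Column 11 of H equals this syndrome → error at bit 11 (1-indexed).
Flip bit 11: 000001001010001 → 000001001000001
Extract data bits at positions {3,5,6,7,9,10,11,12,13,14,15}: 00101000001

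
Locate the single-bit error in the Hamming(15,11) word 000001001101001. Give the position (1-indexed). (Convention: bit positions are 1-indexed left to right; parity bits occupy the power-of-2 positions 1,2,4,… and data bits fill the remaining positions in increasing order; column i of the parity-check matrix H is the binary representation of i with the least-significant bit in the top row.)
Syndrome s = H · r^T (mod 2), r = 000001001101001:
  s[0] = (101010101010101)·(000001001101001) mod 2 = 0+0+0+0+0+0+0+0+1+0+0+0+0+0+1 mod 2 = 0
  s[1] = (011001100110011)·(000001001101001) mod 2 = 0+0+0+0+0+1+0+0+0+1+0+0+0+0+1 mod 2 = 1
  s[2] = (000111100001111)·(000001001101001) mod 2 = 0+0+0+0+0+1+0+0+0+0+0+1+0+0+1 mod 2 = 1
  s[3] = (000000011111111)·(000001001101001) mod 2 = 0+0+0+0+0+0+0+0+1+1+0+1+0+0+1 mod 2 = 0
Syndrome = 0110
Column i of H is the binary representation of i, so the syndrome is the binary index of the flipped bit.
Read s = 0110 with s[0] as LSB: 0·2^0 + 1·2^1 + 1·2^2 + 0·2^3 = 6.
Error is at bit position 6.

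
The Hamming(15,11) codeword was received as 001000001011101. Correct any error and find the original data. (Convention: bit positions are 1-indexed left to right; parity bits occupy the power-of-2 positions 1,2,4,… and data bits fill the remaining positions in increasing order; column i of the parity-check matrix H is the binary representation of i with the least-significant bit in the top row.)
Syndrome s = H · r^T (mod 2), r = 001000001011101:
  s[0] = (101010101010101)·(001000001011101) mod 2 = 0+0+1+0+0+0+0+0+1+0+1+0+1+0+1 mod 2 = 1
  s[1] = (011001100110011)·(001000001011101) mod 2 = 0+0+1+0+0+0+0+0+0+0+1+0+0+0+1 mod 2 = 1
  s[2] = (000111100001111)·(001000001011101) mod 2 = 0+0+0+0+0+0+0+0+0+0+0+1+1+0+1 mod 2 = 1
  s[3] = (000000011111111)·(001000001011101) mod 2 = 0+0+0+0+0+0+0+0+1+0+1+1+1+0+1 mod 2 = 1
Syndrome = 1111
Column 15 of H equals this syndrome → error at bit 15 (1-indexed).
Flip bit 15: 001000001011101 → 001000001011100
Extract data bits at positions {3,5,6,7,9,10,11,12,13,14,15}: 10001011100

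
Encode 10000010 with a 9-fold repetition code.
Repeat each bit 9× and concatenate:
1→111111111  0→000000000  0→000000000  0→000000000  0→000000000  0→000000000  1→111111111  0→000000000
Codeword = 111111111000000000000000000000000000000000000000000000111111111000000000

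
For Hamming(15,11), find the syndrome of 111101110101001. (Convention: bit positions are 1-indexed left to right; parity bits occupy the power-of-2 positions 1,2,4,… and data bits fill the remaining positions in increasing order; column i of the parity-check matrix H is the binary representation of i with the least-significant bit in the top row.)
Syndrome s = H · r^T (mod 2), r = 111101110101001:
  s[0] = (101010101010101)·(111101110101001) mod 2 = 1+0+1+0+0+0+1+0+0+0+0+0+0+0+1 mod 2 = 0
  s[1] = (011001100110011)·(111101110101001) mod 2 = 0+1+1+0+0+1+1+0+0+1+0+0+0+0+1 mod 2 = 0
  s[2] = (000111100001111)·(111101110101001) mod 2 = 0+0+0+1+0+1+1+0+0+0+0+1+0+0+1 mod 2 = 1
  s[3] = (000000011111111)·(111101110101001) mod 2 = 0+0+0+0+0+0+0+1+0+1+0+1+0+0+1 mod 2 = 0
Syndrome = 0010
Non-zero syndrome: error at position 4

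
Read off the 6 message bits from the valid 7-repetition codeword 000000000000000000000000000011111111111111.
Split into 7-bit blocks: 0000000 0000000 0000000 0000000 1111111 1111111
Data = 000011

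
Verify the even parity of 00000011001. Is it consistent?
Sum of all bits: 0+0+0+0+0+0+1+1+0+0+1 = 3; 3 mod 2 = 1. Result is 1 → parity error detected.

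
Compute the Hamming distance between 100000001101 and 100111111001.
XOR = 000111110100, count of 1s = 6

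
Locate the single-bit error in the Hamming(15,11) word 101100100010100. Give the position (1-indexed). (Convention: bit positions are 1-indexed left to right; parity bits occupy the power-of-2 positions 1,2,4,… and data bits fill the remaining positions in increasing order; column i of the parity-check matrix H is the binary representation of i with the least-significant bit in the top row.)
Syndrome s = H · r^T (mod 2), r = 101100100010100:
  s[0] = (101010101010101)·(101100100010100) mod 2 = 1+0+1+0+0+0+1+0+0+0+1+0+1+0+0 mod 2 = 1
  s[1] = (011001100110011)·(101100100010100) mod 2 = 0+0+1+0+0+0+1+0+0+0+1+0+0+0+0 mod 2 = 1
  s[2] = (000111100001111)·(101100100010100) mod 2 = 0+0+0+1+0+0+1+0+0+0+0+0+1+0+0 mod 2 = 1
  s[3] = (000000011111111)·(101100100010100) mod 2 = 0+0+0+0+0+0+0+0+0+0+1+0+1+0+0 mod 2 = 0
Syndrome = 1110
Column i of H is the binary representation of i, so the syndrome is the binary index of the flipped bit.
Read s = 1110 with s[0] as LSB: 1·2^0 + 1·2^1 + 1·2^2 + 0·2^3 = 7.
Error is at bit position 7.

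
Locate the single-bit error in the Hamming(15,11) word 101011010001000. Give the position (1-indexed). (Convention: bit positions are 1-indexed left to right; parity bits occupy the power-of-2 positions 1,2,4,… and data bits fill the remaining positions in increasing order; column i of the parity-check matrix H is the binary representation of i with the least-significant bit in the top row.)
Syndrome s = H · r^T (mod 2), r = 101011010001000:
  s[0] = (101010101010101)·(101011010001000) mod 2 = 1+0+1+0+1+0+0+0+0+0+0+0+0+0+0 mod 2 = 1
  s[1] = (011001100110011)·(101011010001000) mod 2 = 0+0+1+0+0+1+0+0+0+0+0+0+0+0+0 mod 2 = 0
  s[2] = (000111100001111)·(101011010001000) mod 2 = 0+0+0+0+1+1+0+0+0+0+0+1+0+0+0 mod 2 = 1
  s[3] = (000000011111111)·(101011010001000) mod 2 = 0+0+0+0+0+0+0+1+0+0+0+1+0+0+0 mod 2 = 0
Syndrome = 1010
Column i of H is the binary representation of i, so the syndrome is the binary index of the flipped bit.
Read s = 1010 with s[0] as LSB: 1·2^0 + 0·2^1 + 1·2^2 + 0·2^3 = 5.
Error is at bit position 5.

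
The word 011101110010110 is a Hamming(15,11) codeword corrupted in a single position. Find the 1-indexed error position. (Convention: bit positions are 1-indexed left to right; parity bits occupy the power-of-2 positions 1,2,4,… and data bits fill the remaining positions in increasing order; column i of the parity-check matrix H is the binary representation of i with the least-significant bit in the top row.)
Syndrome s = H · r^T (mod 2), r = 011101110010110:
  s[0] = (101010101010101)·(011101110010110) mod 2 = 0+0+1+0+0+0+1+0+0+0+1+0+1+0+0 mod 2 = 0
  s[1] = (011001100110011)·(011101110010110) mod 2 = 0+1+1+0+0+1+1+0+0+0+1+0+0+1+0 mod 2 = 0
  s[2] = (000111100001111)·(011101110010110) mod 2 = 0+0+0+1+0+1+1+0+0+0+0+0+1+1+0 mod 2 = 1
  s[3] = (000000011111111)·(011101110010110) mod 2 = 0+0+0+0+0+0+0+1+0+0+1+0+1+1+0 mod 2 = 0
Syndrome = 0010
Column i of H is the binary representation of i, so the syndrome is the binary index of the flipped bit.
Read s = 0010 with s[0] as LSB: 0·2^0 + 0·2^1 + 1·2^2 + 0·2^3 = 4.
Error is at bit position 4.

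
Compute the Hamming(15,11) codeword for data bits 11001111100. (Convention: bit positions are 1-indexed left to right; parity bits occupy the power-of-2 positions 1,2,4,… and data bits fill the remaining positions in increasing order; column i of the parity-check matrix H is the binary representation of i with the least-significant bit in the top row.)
Codeword c = d · G (mod 2), d = 11001111100:
  c[0] = d·G[:,0] = (11001111100)·(11011010101) mod 2 = 1+1+0+0+1+0+1+0+1+0+0 mod 2 = 1
  c[1] = d·G[:,1] = (11001111100)·(10110110011) mod 2 = 1+0+0+0+0+1+1+0+0+0+0 mod 2 = 1
  c[2] = d·G[:,2] = (11001111100)·(10000000000) mod 2 = 1+0+0+0+0+0+0+0+0+0+0 mod 2 = 1
  c[3] = d·G[:,3] = (11001111100)·(01110001111) mod 2 = 0+1+0+0+0+0+0+1+1+0+0 mod 2 = 1
  c[4] = d·G[:,4] = (11001111100)·(01000000000) mod 2 = 0+1+0+0+0+0+0+0+0+0+0 mod 2 = 1
  c[5] = d·G[:,5] = (11001111100)·(00100000000) mod 2 = 0+0+0+0+0+0+0+0+0+0+0 mod 2 = 0
  c[6] = d·G[:,6] = (11001111100)·(00010000000) mod 2 = 0+0+0+0+0+0+0+0+0+0+0 mod 2 = 0
  c[7] = d·G[:,7] = (11001111100)·(00001111111) mod 2 = 0+0+0+0+1+1+1+1+1+0+0 mod 2 = 1
  c[8] = d·G[:,8] = (11001111100)·(00001000000) mod 2 = 0+0+0+0+1+0+0+0+0+0+0 mod 2 = 1
  c[9] = d·G[:,9] = (11001111100)·(00000100000) mod 2 = 0+0+0+0+0+1+0+0+0+0+0 mod 2 = 1
  c[10] = d·G[:,10] = (11001111100)·(00000010000) mod 2 = 0+0+0+0+0+0+1+0+0+0+0 mod 2 = 1
  c[11] = d·G[:,11] = (11001111100)·(00000001000) mod 2 = 0+0+0+0+0+0+0+1+0+0+0 mod 2 = 1
  c[12] = d·G[:,12] = (11001111100)·(00000000100) mod 2 = 0+0+0+0+0+0+0+0+1+0+0 mod 2 = 1
  c[13] = d·G[:,13] = (11001111100)·(00000000010) mod 2 = 0+0+0+0+0+0+0+0+0+0+0 mod 2 = 0
  c[14] = d·G[:,14] = (11001111100)·(00000000001) mod 2 = 0+0+0+0+0+0+0+0+0+0+0 mod 2 = 0
Codeword = 111110011111100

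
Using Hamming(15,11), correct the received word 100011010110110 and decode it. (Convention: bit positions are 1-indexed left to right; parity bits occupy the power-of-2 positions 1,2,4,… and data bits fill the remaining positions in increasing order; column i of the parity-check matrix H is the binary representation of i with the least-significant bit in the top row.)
Syndrome s = H · r^T (mod 2), r = 100011010110110:
  s[0] = (101010101010101)·(100011010110110) mod 2 = 1+0+0+0+1+0+0+0+0+0+1+0+1+0+0 mod 2 = 0
  s[1] = (011001100110011)·(100011010110110) mod 2 = 0+0+0+0+0+1+0+0+0+1+1+0+0+1+0 mod 2 = 0
  s[2] = (000111100001111)·(100011010110110) mod 2 = 0+0+0+0+1+1+0+0+0+0+0+0+1+1+0 mod 2 = 0
  s[3] = (000000011111111)·(100011010110110) mod 2 = 0+0+0+0+0+0+0+1+0+1+1+0+1+1+0 mod 2 = 1
Syndrome = 0001
Column 8 of H equals this syndrome → error at bit 8 (1-indexed).
Flip bit 8: 100011010110110 → 100011000110110
Extract data bits at positions {3,5,6,7,9,10,11,12,13,14,15}: 01100110110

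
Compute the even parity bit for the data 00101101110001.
Sum of data bits: 0+0+1+0+1+1+0+1+1+1+0+0+0+1 = 7.
7 mod 2 = 1, so parity bit = 1.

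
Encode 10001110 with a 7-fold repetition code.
Repeat each bit 7× and concatenate:
1→1111111  0→0000000  0→0000000  0→0000000  1→1111111  1→1111111  1→1111111  0→0000000
Codeword = 11111110000000000000000000001111111111111111111110000000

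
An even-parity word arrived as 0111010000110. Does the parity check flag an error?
Sum of received bits: 0+1+1+1+0+1+0+0+0+0+1+1+0 = 6; 6 mod 2 = 0. Result is 0 → no error detected.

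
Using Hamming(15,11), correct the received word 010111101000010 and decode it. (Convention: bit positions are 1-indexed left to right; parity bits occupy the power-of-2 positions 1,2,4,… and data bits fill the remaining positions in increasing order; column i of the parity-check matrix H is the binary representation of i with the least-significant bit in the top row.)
Syndrome s = H · r^T (mod 2), r = 010111101000010:
  s[0] = (101010101010101)·(010111101000010) mod 2 = 0+0+0+0+1+0+1+0+1+0+0+0+0+0+0 mod 2 = 1
  s[1] = (011001100110011)·(010111101000010) mod 2 = 0+1+0+0+0+1+1+0+0+0+0+0+0+1+0 mod 2 = 0
  s[2] = (000111100001111)·(010111101000010) mod 2 = 0+0+0+1+1+1+1+0+0+0+0+0+0+1+0 mod 2 = 1
  s[3] = (000000011111111)·(010111101000010) mod 2 = 0+0+0+0+0+0+0+0+1+0+0+0+0+1+0 mod 2 = 0
Syndrome = 1010
Column 5 of H equals this syndrome → error at bit 5 (1-indexed).
Flip bit 5: 010111101000010 → 010101101000010
Extract data bits at positions {3,5,6,7,9,10,11,12,13,14,15}: 00111000010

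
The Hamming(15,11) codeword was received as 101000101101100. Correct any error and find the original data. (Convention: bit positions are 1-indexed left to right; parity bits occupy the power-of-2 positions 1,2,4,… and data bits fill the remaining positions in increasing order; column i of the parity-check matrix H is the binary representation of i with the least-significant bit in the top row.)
Syndrome s = H · r^T (mod 2), r = 101000101101100:
  s[0] = (101010101010101)·(101000101101100) mod 2 = 1+0+1+0+0+0+1+0+1+0+0+0+1+0+0 mod 2 = 1
  s[1] = (011001100110011)·(101000101101100) mod 2 = 0+0+1+0+0+0+1+0+0+1+0+0+0+0+0 mod 2 = 1
  s[2] = (000111100001111)·(101000101101100) mod 2 = 0+0+0+0+0+0+1+0+0+0+0+1+1+0+0 mod 2 = 1
  s[3] = (000000011111111)·(101000101101100) mod 2 = 0+0+0+0+0+0+0+0+1+1+0+1+1+0+0 mod 2 = 0
Syndrome = 1110
Column 7 of H equals this syndrome → error at bit 7 (1-indexed).
Flip bit 7: 101000101101100 → 101000001101100
Extract data bits at positions {3,5,6,7,9,10,11,12,13,14,15}: 10001101100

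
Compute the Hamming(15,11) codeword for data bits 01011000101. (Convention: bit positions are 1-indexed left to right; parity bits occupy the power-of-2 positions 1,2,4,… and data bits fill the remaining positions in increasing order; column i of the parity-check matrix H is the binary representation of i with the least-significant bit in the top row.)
Codeword c = d · G (mod 2), d = 01011000101:
  c[0] = d·G[:,0] = (01011000101)·(11011010101) mod 2 = 0+1+0+1+1+0+0+0+1+0+1 mod 2 = 1
  c[1] = d·G[:,1] = (01011000101)·(10110110011) mod 2 = 0+0+0+1+0+0+0+0+0+0+1 mod 2 = 0
  c[2] = d·G[:,2] = (01011000101)·(10000000000) mod 2 = 0+0+0+0+0+0+0+0+0+0+0 mod 2 = 0
  c[3] = d·G[:,3] = (01011000101)·(01110001111) mod 2 = 0+1+0+1+0+0+0+0+1+0+1 mod 2 = 0
  c[4] = d·G[:,4] = (01011000101)·(01000000000) mod 2 = 0+1+0+0+0+0+0+0+0+0+0 mod 2 = 1
  c[5] = d·G[:,5] = (01011000101)·(00100000000) mod 2 = 0+0+0+0+0+0+0+0+0+0+0 mod 2 = 0
  c[6] = d·G[:,6] = (01011000101)·(00010000000) mod 2 = 0+0+0+1+0+0+0+0+0+0+0 mod 2 = 1
  c[7] = d·G[:,7] = (01011000101)·(00001111111) mod 2 = 0+0+0+0+1+0+0+0+1+0+1 mod 2 = 1
  c[8] = d·G[:,8] = (01011000101)·(00001000000) mod 2 = 0+0+0+0+1+0+0+0+0+0+0 mod 2 = 1
  c[9] = d·G[:,9] = (01011000101)·(00000100000) mod 2 = 0+0+0+0+0+0+0+0+0+0+0 mod 2 = 0
  c[10] = d·G[:,10] = (01011000101)·(00000010000) mod 2 = 0+0+0+0+0+0+0+0+0+0+0 mod 2 = 0
  c[11] = d·G[:,11] = (01011000101)·(00000001000) mod 2 = 0+0+0+0+0+0+0+0+0+0+0 mod 2 = 0
  c[12] = d·G[:,12] = (01011000101)·(00000000100) mod 2 = 0+0+0+0+0+0+0+0+1+0+0 mod 2 = 1
  c[13] = d·G[:,13] = (01011000101)·(00000000010) mod 2 = 0+0+0+0+0+0+0+0+0+0+0 mod 2 = 0
  c[14] = d·G[:,14] = (01011000101)·(00000000001) mod 2 = 0+0+0+0+0+0+0+0+0+0+1 mod 2 = 1
Codeword = 100010111000101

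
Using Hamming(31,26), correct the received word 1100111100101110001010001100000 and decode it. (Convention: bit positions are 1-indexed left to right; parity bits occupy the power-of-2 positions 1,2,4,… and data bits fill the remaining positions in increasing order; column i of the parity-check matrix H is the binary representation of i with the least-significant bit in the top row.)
Syndrome s = H · r^T (mod 2), r = 1100111100101110001010001100000:
  s[0] = (1010101010101010101010101010101)·(1100111100101110001010001100000) mod 2 = 1+0+0+0+1+0+1+0+0+0+1+0+1+0+1+0+0+0+1+0+1+0+0+0+1+0+0+0+0+0+0 mod 2 = 1
  s[1] = (0110011001100110011001100110011)·(1100111100101110001010001100000) mod 2 = 0+1+0+0+0+1+1+0+0+0+1+0+0+1+1+0+0+0+1+0+0+0+0+0+0+1+0+0+0+0+0 mod 2 = 0
  s[2] = (0001111000011110000111100001111)·(1100111100101110001010001100000) mod 2 = 0+0+0+0+1+1+1+0+0+0+0+0+1+1+1+0+0+0+0+0+1+0+0+0+0+0+0+0+0+0+0 mod 2 = 1
  s[3] = (0000000111111110000000011111111)·(1100111100101110001010001100000) mod 2 = 0+0+0+0+0+0+0+1+0+0+1+0+1+1+1+0+0+0+0+0+0+0+0+0+1+1+0+0+0+0+0 mod 2 = 1
  s[4] = (0000000000000001111111111111111)·(1100111100101110001010001100000) mod 2 = 0+0+0+0+0+0+0+0+0+0+0+0+0+0+0+0+0+0+1+0+1+0+0+0+1+1+0+0+0+0+0 mod 2 = 0
Syndrome = 10110
Column 13 of H equals this syndrome → error at bit 13 (1-indexed).
Flip bit 13: 1100111100101110001010001100000 → 1100111100100110001010001100000
Extract data bits at positions {3,5,6,7,9,10,11,12,13,14,15,17,18,19,20,21,22,23,24,25,26,27,28,29,30,31}: 01110010011001010001100000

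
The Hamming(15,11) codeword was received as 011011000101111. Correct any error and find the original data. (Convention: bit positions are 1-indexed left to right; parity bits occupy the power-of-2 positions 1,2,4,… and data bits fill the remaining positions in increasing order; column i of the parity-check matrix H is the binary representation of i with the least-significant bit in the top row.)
Syndrome s = H · r^T (mod 2), r = 011011000101111:
  s[0] = (101010101010101)·(011011000101111) mod 2 = 0+0+1+0+1+0+0+0+0+0+0+0+1+0+1 mod 2 = 0
  s[1] = (011001100110011)·(011011000101111) mod 2 = 0+1+1+0+0+1+0+0+0+1+0+0+0+1+1 mod 2 = 0
  s[2] = (000111100001111)·(011011000101111) mod 2 = 0+0+0+0+1+1+0+0+0+0+0+1+1+1+1 mod 2 = 0
  s[3] = (000000011111111)·(011011000101111) mod 2 = 0+0+0+0+0+0+0+0+0+1+0+1+1+1+1 mod 2 = 1
Syndrome = 0001
Column 8 of H equals this syndrome → error at bit 8 (1-indexed).
Flip bit 8: 011011000101111 → 011011010101111
Extract data bits at positions {3,5,6,7,9,10,11,12,13,14,15}: 11100101111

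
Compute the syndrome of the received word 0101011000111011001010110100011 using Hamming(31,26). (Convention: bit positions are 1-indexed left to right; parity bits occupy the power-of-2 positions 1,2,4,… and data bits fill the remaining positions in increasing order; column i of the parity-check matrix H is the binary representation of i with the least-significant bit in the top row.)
Syndrome s = H · r^T (mod 2), r = 0101011000111011001010110100011:
  s[0] = (1010101010101010101010101010101)·(0101011000111011001010110100011) mod 2 = 0+0+0+0+0+0+1+0+0+0+1+0+1+0+1+0+0+0+1+0+1+0+1+0+0+0+0+0+0+0+1 mod 2 = 0
  s[1] = (0110011001100110011001100110011)·(0101011000111011001010110100011) mod 2 = 0+1+0+0+0+1+1+0+0+0+1+0+0+0+1+0+0+0+1+0+0+0+1+0+0+1+0+0+0+1+1 mod 2 = 0
  s[2] = (0001111000011110000111100001111)·(0101011000111011001010110100011) mod 2 = 0+0+0+1+0+1+1+0+0+0+0+1+1+0+1+0+0+0+0+0+1+0+1+0+0+0+0+0+0+1+1 mod 2 = 0
  s[3] = (0000000111111110000000011111111)·(0101011000111011001010110100011) mod 2 = 0+0+0+0+0+0+0+0+0+0+1+1+1+0+1+0+0+0+0+0+0+0+0+1+0+1+0+0+0+1+1 mod 2 = 0
  s[4] = (0000000000000001111111111111111)·(0101011000111011001010110100011) mod 2 = 0+0+0+0+0+0+0+0+0+0+0+0+0+0+0+1+0+0+1+0+1+0+1+1+0+1+0+0+0+1+1 mod 2 = 0
Syndrome = 00000
s = 0: no error detected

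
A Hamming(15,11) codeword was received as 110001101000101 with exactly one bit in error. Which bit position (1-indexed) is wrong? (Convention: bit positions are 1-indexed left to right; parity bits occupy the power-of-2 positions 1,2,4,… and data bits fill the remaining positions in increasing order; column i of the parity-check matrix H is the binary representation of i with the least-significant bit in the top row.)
Syndrome s = H · r^T (mod 2), r = 110001101000101:
  s[0] = (101010101010101)·(110001101000101) mod 2 = 1+0+0+0+0+0+1+0+1+0+0+0+1+0+1 mod 2 = 1
  s[1] = (011001100110011)·(110001101000101) mod 2 = 0+1+0+0+0+1+1+0+0+0+0+0+0+0+1 mod 2 = 0
  s[2] = (000111100001111)·(110001101000101) mod 2 = 0+0+0+0+0+1+1+0+0+0+0+0+1+0+1 mod 2 = 0
  s[3] = (000000011111111)·(110001101000101) mod 2 = 0+0+0+0+0+0+0+0+1+0+0+0+1+0+1 mod 2 = 1
Syndrome = 1001
Column i of H is the binary representation of i, so the syndrome is the binary index of the flipped bit.
Read s = 1001 with s[0] as LSB: 1·2^0 + 0·2^1 + 0·2^2 + 1·2^3 = 9.
Error is at bit position 9.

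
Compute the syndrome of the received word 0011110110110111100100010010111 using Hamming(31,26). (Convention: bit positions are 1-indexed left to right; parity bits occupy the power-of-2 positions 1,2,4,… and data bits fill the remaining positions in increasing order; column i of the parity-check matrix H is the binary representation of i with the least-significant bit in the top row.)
Syndrome s = H · r^T (mod 2), r = 0011110110110111100100010010111:
  s[0] = (1010101010101010101010101010101)·(0011110110110111100100010010111) mod 2 = 0+0+1+0+1+0+0+0+1+0+1+0+0+0+1+0+1+0+0+0+0+0+0+0+0+0+1+0+1+0+1 mod 2 = 1
  s[1] = (0110011001100110011001100110011)·(0011110110110111100100010010111) mod 2 = 0+0+1+0+0+1+0+0+0+0+1+0+0+1+1+0+0+0+0+0+0+0+0+0+0+0+1+0+0+1+1 mod 2 = 0
  s[2] = (0001111000011110000111100001111)·(0011110110110111100100010010111) mod 2 = 0+0+0+1+1+1+0+0+0+0+0+1+0+1+1+0+0+0+0+1+0+0+0+0+0+0+0+0+1+1+1 mod 2 = 0
  s[3] = (0000000111111110000000011111111)·(0011110110110111100100010010111) mod 2 = 0+0+0+0+0+0+0+1+1+0+1+1+0+1+1+0+0+0+0+0+0+0+0+1+0+0+1+0+1+1+1 mod 2 = 1
  s[4] = (0000000000000001111111111111111)·(0011110110110111100100010010111) mod 2 = 0+0+0+0+0+0+0+0+0+0+0+0+0+0+0+1+1+0+0+1+0+0+0+1+0+0+1+0+1+1+1 mod 2 = 0
Syndrome = 10010
Non-zero syndrome: error at position 9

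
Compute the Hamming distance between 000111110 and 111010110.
XOR = 111101000, count of 1s = 5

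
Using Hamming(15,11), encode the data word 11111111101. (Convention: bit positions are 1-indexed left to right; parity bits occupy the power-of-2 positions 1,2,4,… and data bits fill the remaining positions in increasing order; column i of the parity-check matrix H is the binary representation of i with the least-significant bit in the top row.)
Codeword c = d · G (mod 2), d = 11111111101:
  c[0] = d·G[:,0] = (11111111101)·(11011010101) mod 2 = 1+1+0+1+1+0+1+0+1+0+1 mod 2 = 1
  c[1] = d·G[:,1] = (11111111101)·(10110110011) mod 2 = 1+0+1+1+0+1+1+0+0+0+1 mod 2 = 0
  c[2] = d·G[:,2] = (11111111101)·(10000000000) mod 2 = 1+0+0+0+0+0+0+0+0+0+0 mod 2 = 1
  c[3] = d·G[:,3] = (11111111101)·(01110001111) mod 2 = 0+1+1+1+0+0+0+1+1+0+1 mod 2 = 0
  c[4] = d·G[:,4] = (11111111101)·(01000000000) mod 2 = 0+1+0+0+0+0+0+0+0+0+0 mod 2 = 1
  c[5] = d·G[:,5] = (11111111101)·(00100000000) mod 2 = 0+0+1+0+0+0+0+0+0+0+0 mod 2 = 1
  c[6] = d·G[:,6] = (11111111101)·(00010000000) mod 2 = 0+0+0+1+0+0+0+0+0+0+0 mod 2 = 1
  c[7] = d·G[:,7] = (11111111101)·(00001111111) mod 2 = 0+0+0+0+1+1+1+1+1+0+1 mod 2 = 0
  c[8] = d·G[:,8] = (11111111101)·(00001000000) mod 2 = 0+0+0+0+1+0+0+0+0+0+0 mod 2 = 1
  c[9] = d·G[:,9] = (11111111101)·(00000100000) mod 2 = 0+0+0+0+0+1+0+0+0+0+0 mod 2 = 1
  c[10] = d·G[:,10] = (11111111101)·(00000010000) mod 2 = 0+0+0+0+0+0+1+0+0+0+0 mod 2 = 1
  c[11] = d·G[:,11] = (11111111101)·(00000001000) mod 2 = 0+0+0+0+0+0+0+1+0+0+0 mod 2 = 1
  c[12] = d·G[:,12] = (11111111101)·(00000000100) mod 2 = 0+0+0+0+0+0+0+0+1+0+0 mod 2 = 1
  c[13] = d·G[:,13] = (11111111101)·(00000000010) mod 2 = 0+0+0+0+0+0+0+0+0+0+0 mod 2 = 0
  c[14] = d·G[:,14] = (11111111101)·(00000000001) mod 2 = 0+0+0+0+0+0+0+0+0+0+1 mod 2 = 1
Codeword = 101011101111101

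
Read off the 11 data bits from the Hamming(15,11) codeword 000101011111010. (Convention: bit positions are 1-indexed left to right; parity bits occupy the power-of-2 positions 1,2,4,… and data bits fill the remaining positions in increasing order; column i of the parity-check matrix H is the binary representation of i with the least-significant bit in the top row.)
Parity bits occupy power-of-2 positions; data bits are at positions {3,5,6,7,9,10,11,12,13,14,15} (1-indexed).
Extract: c[3]=0 c[5]=0 c[6]=1 c[7]=0 c[9]=1 c[10]=1 c[11]=1 c[12]=1 c[13]=0 c[14]=1 c[15]=0
Data = 00101111010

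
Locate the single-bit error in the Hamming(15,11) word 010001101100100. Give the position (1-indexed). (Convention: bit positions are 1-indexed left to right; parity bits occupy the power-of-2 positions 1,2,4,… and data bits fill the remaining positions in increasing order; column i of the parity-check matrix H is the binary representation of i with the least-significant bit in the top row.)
Syndrome s = H · r^T (mod 2), r = 010001101100100:
  s[0] = (101010101010101)·(010001101100100) mod 2 = 0+0+0+0+0+0+1+0+1+0+0+0+1+0+0 mod 2 = 1
  s[1] = (011001100110011)·(010001101100100) mod 2 = 0+1+0+0+0+1+1+0+0+1+0+0+0+0+0 mod 2 = 0
  s[2] = (000111100001111)·(010001101100100) mod 2 = 0+0+0+0+0+1+1+0+0+0+0+0+1+0+0 mod 2 = 1
  s[3] = (000000011111111)·(010001101100100) mod 2 = 0+0+0+0+0+0+0+0+1+1+0+0+1+0+0 mod 2 = 1
Syndrome = 1011
Column i of H is the binary representation of i, so the syndrome is the binary index of the flipped bit.
Read s = 1011 with s[0] as LSB: 1·2^0 + 0·2^1 + 1·2^2 + 1·2^3 = 13.
Error is at bit position 13.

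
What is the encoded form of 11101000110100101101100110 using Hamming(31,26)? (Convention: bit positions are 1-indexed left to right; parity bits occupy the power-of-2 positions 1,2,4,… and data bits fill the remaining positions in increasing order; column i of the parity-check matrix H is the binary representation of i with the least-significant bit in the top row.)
Codeword c = d · G (mod 2), d = 11101000110100101101100110:
  c[0] = d·G[:,0] = (11101000110100101101100110)·(11011010101101010101010101) mod 2 = 1+1+0+0+1+0+0+0+1+0+0+1+0+0+0+0+0+1+0+1+0+0+0+1+0+0 mod 2 = 0
  c[1] = d·G[:,1] = (11101000110100101101100110)·(10110110011011001100110011) mod 2 = 1+0+1+0+0+0+0+0+0+1+0+0+0+0+0+0+1+1+0+0+1+0+0+0+1+0 mod 2 = 1
  c[2] = d·G[:,2] = (11101000110100101101100110)·(10000000000000000000000000) mod 2 = 1+0+0+0+0+0+0+0+0+0+0+0+0+0+0+0+0+0+0+0+0+0+0+0+0+0 mod 2 = 1
  c[3] = d·G[:,3] = (11101000110100101101100110)·(01110001111000111100001111) mod 2 = 0+1+1+0+0+0+0+0+1+1+0+0+0+0+1+0+1+1+0+0+0+0+0+1+1+0 mod 2 = 1
  c[4] = d·G[:,4] = (11101000110100101101100110)·(01000000000000000000000000) mod 2 = 0+1+0+0+0+0+0+0+0+0+0+0+0+0+0+0+0+0+0+0+0+0+0+0+0+0 mod 2 = 1
  c[5] = d·G[:,5] = (11101000110100101101100110)·(00100000000000000000000000) mod 2 = 0+0+1+0+0+0+0+0+0+0+0+0+0+0+0+0+0+0+0+0+0+0+0+0+0+0 mod 2 = 1
  c[6] = d·G[:,6] = (11101000110100101101100110)·(00010000000000000000000000) mod 2 = 0+0+0+0+0+0+0+0+0+0+0+0+0+0+0+0+0+0+0+0+0+0+0+0+0+0 mod 2 = 0
  c[7] = d·G[:,7] = (11101000110100101101100110)·(00001111111000000011111111) mod 2 = 0+0+0+0+1+0+0+0+1+1+0+0+0+0+0+0+0+0+0+1+1+0+0+1+1+0 mod 2 = 1
  c[8] = d·G[:,8] = (11101000110100101101100110)·(00001000000000000000000000) mod 2 = 0+0+0+0+1+0+0+0+0+0+0+0+0+0+0+0+0+0+0+0+0+0+0+0+0+0 mod 2 = 1
  c[9] = d·G[:,9] = (11101000110100101101100110)·(00000100000000000000000000) mod 2 = 0+0+0+0+0+0+0+0+0+0+0+0+0+0+0+0+0+0+0+0+0+0+0+0+0+0 mod 2 = 0
  c[10] = d·G[:,10] = (11101000110100101101100110)·(00000010000000000000000000) mod 2 = 0+0+0+0+0+0+0+0+0+0+0+0+0+0+0+0+0+0+0+0+0+0+0+0+0+0 mod 2 = 0
  c[11] = d·G[:,11] = (11101000110100101101100110)·(00000001000000000000000000) mod 2 = 0+0+0+0+0+0+0+0+0+0+0+0+0+0+0+0+0+0+0+0+0+0+0+0+0+0 mod 2 = 0
  c[12] = d·G[:,12] = (11101000110100101101100110)·(00000000100000000000000000) mod 2 = 0+0+0+0+0+0+0+0+1+0+0+0+0+0+0+0+0+0+0+0+0+0+0+0+0+0 mod 2 = 1
  c[13] = d·G[:,13] = (11101000110100101101100110)·(00000000010000000000000000) mod 2 = 0+0+0+0+0+0+0+0+0+1+0+0+0+0+0+0+0+0+0+0+0+0+0+0+0+0 mod 2 = 1
  c[14] = d·G[:,14] = (11101000110100101101100110)·(00000000001000000000000000) mod 2 = 0+0+0+0+0+0+0+0+0+0+0+0+0+0+0+0+0+0+0+0+0+0+0+0+0+0 mod 2 = 0
  c[15] = d·G[:,15] = (11101000110100101101100110)·(00000000000111111111111111) mod 2 = 0+0+0+0+0+0+0+0+0+0+0+1+0+0+1+0+1+1+0+1+1+0+0+1+1+0 mod 2 = 0
  c[16] = d·G[:,16] = (11101000110100101101100110)·(00000000000100000000000000) mod 2 = 0+0+0+0+0+0+0+0+0+0+0+1+0+0+0+0+0+0+0+0+0+0+0+0+0+0 mod 2 = 1
  c[17] = d·G[:,17] = (11101000110100101101100110)·(00000000000010000000000000) mod 2 = 0+0+0+0+0+0+0+0+0+0+0+0+0+0+0+0+0+0+0+0+0+0+0+0+0+0 mod 2 = 0
  c[18] = d·G[:,18] = (11101000110100101101100110)·(00000000000001000000000000) mod 2 = 0+0+0+0+0+0+0+0+0+0+0+0+0+0+0+0+0+0+0+0+0+0+0+0+0+0 mod 2 = 0
  c[19] = d·G[:,19] = (11101000110100101101100110)·(00000000000000100000000000) mod 2 = 0+0+0+0+0+0+0+0+0+0+0+0+0+0+1+0+0+0+0+0+0+0+0+0+0+0 mod 2 = 1
  c[20] = d·G[:,20] = (11101000110100101101100110)·(00000000000000010000000000) mod 2 = 0+0+0+0+0+0+0+0+0+0+0+0+0+0+0+0+0+0+0+0+0+0+0+0+0+0 mod 2 = 0
  c[21] = d·G[:,21] = (11101000110100101101100110)·(00000000000000001000000000) mod 2 = 0+0+0+0+0+0+0+0+0+0+0+0+0+0+0+0+1+0+0+0+0+0+0+0+0+0 mod 2 = 1
  c[22] = d·G[:,22] = (11101000110100101101100110)·(00000000000000000100000000) mod 2 = 0+0+0+0+0+0+0+0+0+0+0+0+0+0+0+0+0+1+0+0+0+0+0+0+0+0 mod 2 = 1
  c[23] = d·G[:,23] = (11101000110100101101100110)·(00000000000000000010000000) mod 2 = 0+0+0+0+0+0+0+0+0+0+0+0+0+0+0+0+0+0+0+0+0+0+0+0+0+0 mod 2 = 0
  c[24] = d·G[:,24] = (11101000110100101101100110)·(00000000000000000001000000) mod 2 = 0+0+0+0+0+0+0+0+0+0+0+0+0+0+0+0+0+0+0+1+0+0+0+0+0+0 mod 2 = 1
  c[25] = d·G[:,25] = (11101000110100101101100110)·(00000000000000000000100000) mod 2 = 0+0+0+0+0+0+0+0+0+0+0+0+0+0+0+0+0+0+0+0+1+0+0+0+0+0 mod 2 = 1
  c[26] = d·G[:,26] = (11101000110100101101100110)·(00000000000000000000010000) mod 2 = 0+0+0+0+0+0+0+0+0+0+0+0+0+0+0+0+0+0+0+0+0+0+0+0+0+0 mod 2 = 0
  c[27] = d·G[:,27] = (11101000110100101101100110)·(00000000000000000000001000) mod 2 = 0+0+0+0+0+0+0+0+0+0+0+0+0+0+0+0+0+0+0+0+0+0+0+0+0+0 mod 2 = 0
  c[28] = d·G[:,28] = (11101000110100101101100110)·(00000000000000000000000100) mod 2 = 0+0+0+0+0+0+0+0+0+0+0+0+0+0+0+0+0+0+0+0+0+0+0+1+0+0 mod 2 = 1
  c[29] = d·G[:,29] = (11101000110100101101100110)·(00000000000000000000000010) mod 2 = 0+0+0+0+0+0+0+0+0+0+0+0+0+0+0+0+0+0+0+0+0+0+0+0+1+0 mod 2 = 1
  c[30] = d·G[:,30] = (11101000110100101101100110)·(00000000000000000000000001) mod 2 = 0+0+0+0+0+0+0+0+0+0+0+0+0+0+0+0+0+0+0+0+0+0+0+0+0+0 mod 2 = 0
Codeword = 0111110110001100100101101100110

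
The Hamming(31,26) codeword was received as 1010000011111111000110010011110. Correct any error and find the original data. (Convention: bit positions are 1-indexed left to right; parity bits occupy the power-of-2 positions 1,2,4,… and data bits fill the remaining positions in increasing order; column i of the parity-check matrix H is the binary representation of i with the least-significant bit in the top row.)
Syndrome s = H · r^T (mod 2), r = 1010000011111111000110010011110:
  s[0] = (1010101010101010101010101010101)·(1010000011111111000110010011110) mod 2 = 1+0+1+0+0+0+0+0+1+0+1+0+1+0+1+0+0+0+0+0+1+0+0+0+0+0+1+0+1+0+0 mod 2 = 1
  s[1] = (0110011001100110011001100110011)·(1010000011111111000110010011110) mod 2 = 0+0+1+0+0+0+0+0+0+1+1+0+0+1+1+0+0+0+0+0+0+0+0+0+0+0+1+0+0+1+0 mod 2 = 1
  s[2] = (0001111000011110000111100001111)·(1010000011111111000110010011110) mod 2 = 0+0+0+0+0+0+0+0+0+0+0+1+1+1+1+0+0+0+0+1+1+0+0+0+0+0+0+1+1+1+0 mod 2 = 1
  s[3] = (0000000111111110000000011111111)·(1010000011111111000110010011110) mod 2 = 0+0+0+0+0+0+0+0+1+1+1+1+1+1+1+0+0+0+0+0+0+0+0+1+0+0+1+1+1+1+0 mod 2 = 0
  s[4] = (0000000000000001111111111111111)·(1010000011111111000110010011110) mod 2 = 0+0+0+0+0+0+0+0+0+0+0+0+0+0+0+1+0+0+0+1+1+0+0+1+0+0+1+1+1+1+0 mod 2 = 0
Syndrome = 11100
Column 7 of H equals this syndrome → error at bit 7 (1-indexed).
Flip bit 7: 1010000011111111000110010011110 → 1010001011111111000110010011110
Extract data bits at positions {3,5,6,7,9,10,11,12,13,14,15,17,18,19,20,21,22,23,24,25,26,27,28,29,30,31}: 10011111111000110010011110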